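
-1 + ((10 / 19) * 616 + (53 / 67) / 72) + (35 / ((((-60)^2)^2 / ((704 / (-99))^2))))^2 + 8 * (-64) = -1293096669245517529 / 6849809479125000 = -188.78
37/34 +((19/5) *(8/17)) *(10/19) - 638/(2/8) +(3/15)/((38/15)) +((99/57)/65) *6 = -53531609/20995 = -2549.73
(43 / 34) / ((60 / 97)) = 4171 / 2040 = 2.04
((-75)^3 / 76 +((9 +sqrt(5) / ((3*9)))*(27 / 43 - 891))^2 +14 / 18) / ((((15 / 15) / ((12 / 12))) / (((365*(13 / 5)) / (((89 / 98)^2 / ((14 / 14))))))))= 8906500462021344*sqrt(5) / 14645929 +185045581558684739893 / 2504453859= 75246400848.09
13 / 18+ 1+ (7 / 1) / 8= 187 / 72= 2.60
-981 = -981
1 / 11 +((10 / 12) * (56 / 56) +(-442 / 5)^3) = -5699150983 / 8250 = -690806.18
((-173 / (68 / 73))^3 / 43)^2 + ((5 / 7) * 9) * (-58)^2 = 28399601276158928217064927 / 1279641827602432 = 22193398702.33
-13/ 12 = -1.08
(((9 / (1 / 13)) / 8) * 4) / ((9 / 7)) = 91 / 2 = 45.50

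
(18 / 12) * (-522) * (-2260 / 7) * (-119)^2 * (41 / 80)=7338713697 / 4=1834678424.25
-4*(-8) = 32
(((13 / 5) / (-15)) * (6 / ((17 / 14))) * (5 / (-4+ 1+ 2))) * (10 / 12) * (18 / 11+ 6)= 27.25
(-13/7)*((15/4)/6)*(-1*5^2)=1625/56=29.02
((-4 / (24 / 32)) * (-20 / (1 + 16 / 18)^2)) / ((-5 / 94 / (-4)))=649728 / 289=2248.19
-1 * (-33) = 33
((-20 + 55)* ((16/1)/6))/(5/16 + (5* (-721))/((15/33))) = -4480/380673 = -0.01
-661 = -661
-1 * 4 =-4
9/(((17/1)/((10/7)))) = 90/119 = 0.76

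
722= 722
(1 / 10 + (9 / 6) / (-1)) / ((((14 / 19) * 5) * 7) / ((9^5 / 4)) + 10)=-7853517 / 56106350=-0.14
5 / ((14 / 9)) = 45 / 14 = 3.21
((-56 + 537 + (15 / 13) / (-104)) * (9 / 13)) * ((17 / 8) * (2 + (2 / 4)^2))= 895458969 / 562432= 1592.12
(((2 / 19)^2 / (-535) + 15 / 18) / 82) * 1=0.01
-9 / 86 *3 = -27 / 86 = -0.31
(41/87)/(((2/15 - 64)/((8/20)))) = -41/13891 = -0.00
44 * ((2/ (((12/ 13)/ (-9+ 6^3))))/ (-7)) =-19734/ 7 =-2819.14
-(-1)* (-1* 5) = -5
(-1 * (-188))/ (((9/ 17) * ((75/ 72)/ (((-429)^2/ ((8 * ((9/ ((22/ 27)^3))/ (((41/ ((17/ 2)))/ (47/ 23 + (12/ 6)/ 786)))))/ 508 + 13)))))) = 131013136351924404864/ 27378203131075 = 4785308.07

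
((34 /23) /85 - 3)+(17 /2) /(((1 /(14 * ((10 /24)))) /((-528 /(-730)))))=276031 /8395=32.88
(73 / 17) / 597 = 73 / 10149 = 0.01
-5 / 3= -1.67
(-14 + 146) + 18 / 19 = 132.95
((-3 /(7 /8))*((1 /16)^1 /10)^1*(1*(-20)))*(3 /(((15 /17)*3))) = 17 /35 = 0.49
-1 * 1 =-1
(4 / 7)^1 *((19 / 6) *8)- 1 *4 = 220 / 21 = 10.48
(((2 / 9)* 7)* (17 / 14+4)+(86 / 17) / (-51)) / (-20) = -20839 / 52020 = -0.40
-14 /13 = -1.08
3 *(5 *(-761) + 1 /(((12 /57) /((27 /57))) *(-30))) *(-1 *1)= 11415.22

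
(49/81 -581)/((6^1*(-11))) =23506/2673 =8.79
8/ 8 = 1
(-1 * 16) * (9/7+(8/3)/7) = -80/3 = -26.67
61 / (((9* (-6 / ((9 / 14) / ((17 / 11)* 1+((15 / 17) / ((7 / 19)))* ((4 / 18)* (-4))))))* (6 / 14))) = 2.90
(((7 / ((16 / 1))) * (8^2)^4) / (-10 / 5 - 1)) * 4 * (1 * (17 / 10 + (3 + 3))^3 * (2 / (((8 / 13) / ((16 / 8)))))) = -10890642194432 / 375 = -29041712518.49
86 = 86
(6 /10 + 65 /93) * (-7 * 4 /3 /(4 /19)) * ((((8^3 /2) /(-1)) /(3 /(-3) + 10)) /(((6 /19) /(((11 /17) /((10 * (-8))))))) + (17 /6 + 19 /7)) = -1157084914 /3201525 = -361.42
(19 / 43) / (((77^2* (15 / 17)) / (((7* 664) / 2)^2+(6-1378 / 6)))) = 5233329011 / 11472615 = 456.16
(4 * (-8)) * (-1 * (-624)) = -19968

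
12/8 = 3/2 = 1.50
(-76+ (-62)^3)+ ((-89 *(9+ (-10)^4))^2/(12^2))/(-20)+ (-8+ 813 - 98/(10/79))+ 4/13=-10324768161901/37440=-275768380.39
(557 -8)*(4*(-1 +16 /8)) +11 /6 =13187 /6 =2197.83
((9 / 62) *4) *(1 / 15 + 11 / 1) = 996 / 155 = 6.43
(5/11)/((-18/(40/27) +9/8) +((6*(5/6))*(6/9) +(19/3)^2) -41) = -1800/33979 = -0.05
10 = 10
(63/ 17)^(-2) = 289/ 3969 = 0.07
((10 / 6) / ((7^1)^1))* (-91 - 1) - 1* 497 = -10897 / 21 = -518.90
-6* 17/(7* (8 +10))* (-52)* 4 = 3536/21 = 168.38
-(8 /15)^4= -4096 /50625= -0.08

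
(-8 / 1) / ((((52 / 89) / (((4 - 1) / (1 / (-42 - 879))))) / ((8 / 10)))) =1967256 / 65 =30265.48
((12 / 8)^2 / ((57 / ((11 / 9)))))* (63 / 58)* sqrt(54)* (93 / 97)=64449* sqrt(6) / 427576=0.37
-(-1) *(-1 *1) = -1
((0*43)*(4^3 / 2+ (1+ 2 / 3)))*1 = 0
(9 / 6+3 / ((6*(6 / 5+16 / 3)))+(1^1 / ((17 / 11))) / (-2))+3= 14171 / 3332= 4.25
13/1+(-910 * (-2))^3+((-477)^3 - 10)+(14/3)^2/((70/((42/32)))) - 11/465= 7340845471277/1240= 5920036670.38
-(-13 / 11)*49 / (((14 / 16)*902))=364 / 4961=0.07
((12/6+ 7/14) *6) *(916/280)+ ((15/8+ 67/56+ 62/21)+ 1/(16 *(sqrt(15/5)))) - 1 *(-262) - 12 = sqrt(3)/48+ 6407/21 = 305.13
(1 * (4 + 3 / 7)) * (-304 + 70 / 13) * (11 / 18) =-220627 / 273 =-808.16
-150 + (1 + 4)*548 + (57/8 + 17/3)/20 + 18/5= 249047/96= 2594.24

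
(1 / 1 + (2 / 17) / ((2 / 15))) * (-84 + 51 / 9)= -7520 / 51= -147.45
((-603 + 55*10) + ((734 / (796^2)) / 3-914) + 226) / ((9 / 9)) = -704263817 / 950424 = -741.00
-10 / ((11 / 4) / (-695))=27800 / 11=2527.27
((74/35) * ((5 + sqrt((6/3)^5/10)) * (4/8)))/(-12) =-37/84-37 * sqrt(5)/525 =-0.60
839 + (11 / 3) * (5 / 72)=181279 / 216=839.25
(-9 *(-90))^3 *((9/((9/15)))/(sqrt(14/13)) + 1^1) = 531441000 + 3985807500 *sqrt(182)/7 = 8213081422.87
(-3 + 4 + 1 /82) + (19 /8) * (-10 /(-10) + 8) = 7343 /328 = 22.39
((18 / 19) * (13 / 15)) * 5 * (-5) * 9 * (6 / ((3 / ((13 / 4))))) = -1200.79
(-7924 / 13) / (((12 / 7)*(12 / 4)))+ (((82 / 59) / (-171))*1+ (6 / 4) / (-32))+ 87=-31.58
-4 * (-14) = 56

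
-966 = -966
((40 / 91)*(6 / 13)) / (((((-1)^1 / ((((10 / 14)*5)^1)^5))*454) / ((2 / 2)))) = -1171875000 / 4513368587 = -0.26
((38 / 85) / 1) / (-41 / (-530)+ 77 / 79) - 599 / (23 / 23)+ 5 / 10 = -895716677 / 1497666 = -598.08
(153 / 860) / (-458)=-153 / 393880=-0.00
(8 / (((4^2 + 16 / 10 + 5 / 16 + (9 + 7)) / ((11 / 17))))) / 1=7040 / 46121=0.15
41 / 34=1.21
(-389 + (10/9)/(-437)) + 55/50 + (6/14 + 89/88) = -4681468901/12113640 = -386.46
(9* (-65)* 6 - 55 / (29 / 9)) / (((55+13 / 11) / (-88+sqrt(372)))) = 4313.75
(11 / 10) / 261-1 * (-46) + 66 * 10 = 1842671 / 2610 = 706.00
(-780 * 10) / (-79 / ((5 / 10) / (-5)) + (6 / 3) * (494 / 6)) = -2925 / 358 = -8.17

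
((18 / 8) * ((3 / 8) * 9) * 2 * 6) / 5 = 729 / 40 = 18.22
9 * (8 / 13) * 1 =72 / 13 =5.54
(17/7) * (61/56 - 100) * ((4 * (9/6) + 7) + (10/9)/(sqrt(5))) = -1224119/392 - 94163 * sqrt(5)/1764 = -3242.11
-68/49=-1.39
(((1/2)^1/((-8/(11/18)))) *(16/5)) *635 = -1397/18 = -77.61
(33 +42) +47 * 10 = 545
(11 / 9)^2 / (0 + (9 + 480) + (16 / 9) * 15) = 121 / 41769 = 0.00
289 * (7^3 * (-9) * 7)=-6245001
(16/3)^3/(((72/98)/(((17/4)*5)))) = 1066240/243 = 4387.82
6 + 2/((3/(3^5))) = 168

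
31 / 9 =3.44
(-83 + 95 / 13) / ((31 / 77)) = -188.01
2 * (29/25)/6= 29/75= 0.39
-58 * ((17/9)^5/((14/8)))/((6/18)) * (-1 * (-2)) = -658813648/137781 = -4781.60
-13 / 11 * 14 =-182 / 11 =-16.55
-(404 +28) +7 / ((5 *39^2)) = -432.00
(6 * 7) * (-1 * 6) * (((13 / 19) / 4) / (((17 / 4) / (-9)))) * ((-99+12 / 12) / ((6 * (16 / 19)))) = -120393 / 68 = -1770.49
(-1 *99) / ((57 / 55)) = -1815 / 19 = -95.53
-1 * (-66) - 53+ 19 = 32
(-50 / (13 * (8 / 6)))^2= 5625 / 676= 8.32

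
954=954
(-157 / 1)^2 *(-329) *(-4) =32438084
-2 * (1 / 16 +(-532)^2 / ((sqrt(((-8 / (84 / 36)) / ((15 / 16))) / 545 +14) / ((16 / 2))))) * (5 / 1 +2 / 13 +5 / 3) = -8256584.12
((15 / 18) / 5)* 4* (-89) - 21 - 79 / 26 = -6503 / 78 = -83.37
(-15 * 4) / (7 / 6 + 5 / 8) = -1440 / 43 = -33.49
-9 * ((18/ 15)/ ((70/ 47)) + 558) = -880119/ 175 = -5029.25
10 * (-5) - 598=-648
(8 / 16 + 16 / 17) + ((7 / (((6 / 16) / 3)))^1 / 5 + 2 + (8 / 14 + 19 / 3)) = 76919 / 3570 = 21.55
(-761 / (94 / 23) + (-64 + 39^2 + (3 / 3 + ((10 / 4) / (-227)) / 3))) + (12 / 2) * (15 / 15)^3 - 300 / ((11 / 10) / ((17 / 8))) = 245837324 / 352077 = 698.25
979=979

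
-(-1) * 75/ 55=1.36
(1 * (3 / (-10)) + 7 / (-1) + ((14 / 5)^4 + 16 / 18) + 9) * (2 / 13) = 720613 / 73125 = 9.85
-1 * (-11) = 11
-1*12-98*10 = -992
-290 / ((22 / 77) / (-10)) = 10150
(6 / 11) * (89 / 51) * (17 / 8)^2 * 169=255697 / 352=726.41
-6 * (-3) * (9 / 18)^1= 9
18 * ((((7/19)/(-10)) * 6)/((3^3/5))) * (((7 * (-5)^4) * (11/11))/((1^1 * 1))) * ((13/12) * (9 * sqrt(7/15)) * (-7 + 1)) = 238875 * sqrt(105)/19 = 128828.44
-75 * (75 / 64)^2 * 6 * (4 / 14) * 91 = -16453125 / 1024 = -16067.50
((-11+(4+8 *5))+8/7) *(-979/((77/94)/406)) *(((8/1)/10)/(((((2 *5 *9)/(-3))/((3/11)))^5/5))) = 0.00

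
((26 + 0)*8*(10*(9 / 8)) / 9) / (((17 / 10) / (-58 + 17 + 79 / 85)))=-1771120 / 289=-6128.44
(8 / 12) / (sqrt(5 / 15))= 1.15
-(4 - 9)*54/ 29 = 270/ 29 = 9.31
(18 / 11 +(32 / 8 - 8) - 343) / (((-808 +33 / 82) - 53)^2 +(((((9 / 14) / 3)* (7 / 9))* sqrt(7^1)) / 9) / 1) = -92736874158512338044 / 198873110605525421030911 +2318774264424* sqrt(7) / 198873110605525421030911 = -0.00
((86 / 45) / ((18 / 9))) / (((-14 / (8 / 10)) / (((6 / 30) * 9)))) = -86 / 875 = -0.10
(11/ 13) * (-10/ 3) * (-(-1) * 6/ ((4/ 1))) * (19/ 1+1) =-1100/ 13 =-84.62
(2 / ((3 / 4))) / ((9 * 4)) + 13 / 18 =43 / 54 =0.80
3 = 3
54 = 54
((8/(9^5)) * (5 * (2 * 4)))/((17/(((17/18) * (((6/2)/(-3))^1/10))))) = -16/531441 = -0.00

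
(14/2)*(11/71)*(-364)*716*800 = -16054438400/71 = -226118850.70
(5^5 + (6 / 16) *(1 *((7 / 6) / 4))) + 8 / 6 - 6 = 599125 / 192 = 3120.44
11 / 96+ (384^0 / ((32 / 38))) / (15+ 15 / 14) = 1357 / 7200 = 0.19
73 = 73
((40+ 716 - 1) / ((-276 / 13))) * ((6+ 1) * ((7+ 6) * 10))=-4465825 / 138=-32361.05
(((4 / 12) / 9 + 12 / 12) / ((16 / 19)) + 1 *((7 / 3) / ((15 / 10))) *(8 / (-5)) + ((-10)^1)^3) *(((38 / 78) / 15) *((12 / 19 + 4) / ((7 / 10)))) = -23789876 / 110565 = -215.17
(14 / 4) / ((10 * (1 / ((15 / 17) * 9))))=2.78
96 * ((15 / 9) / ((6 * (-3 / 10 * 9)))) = -800 / 81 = -9.88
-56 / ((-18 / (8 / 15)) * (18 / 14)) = 1568 / 1215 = 1.29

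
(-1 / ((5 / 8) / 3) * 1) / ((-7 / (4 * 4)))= 384 / 35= 10.97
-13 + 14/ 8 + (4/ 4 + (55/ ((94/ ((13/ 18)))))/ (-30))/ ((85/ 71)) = -8997211/ 862920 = -10.43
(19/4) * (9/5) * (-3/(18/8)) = -57/5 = -11.40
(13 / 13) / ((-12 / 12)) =-1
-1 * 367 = -367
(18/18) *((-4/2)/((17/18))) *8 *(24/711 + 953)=-21683424/1343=-16145.51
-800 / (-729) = 1.10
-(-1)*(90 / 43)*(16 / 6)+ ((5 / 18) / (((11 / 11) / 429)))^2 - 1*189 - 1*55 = 21613603 / 1548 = 13962.28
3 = 3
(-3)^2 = 9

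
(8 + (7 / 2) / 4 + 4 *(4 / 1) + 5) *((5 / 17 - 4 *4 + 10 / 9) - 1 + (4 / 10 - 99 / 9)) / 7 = -4789321 / 42840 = -111.80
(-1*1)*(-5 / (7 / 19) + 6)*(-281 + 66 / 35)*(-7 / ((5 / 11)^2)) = 62648597 / 875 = 71598.40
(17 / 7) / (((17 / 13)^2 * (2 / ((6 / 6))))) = 169 / 238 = 0.71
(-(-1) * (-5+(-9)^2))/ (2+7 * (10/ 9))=171/ 22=7.77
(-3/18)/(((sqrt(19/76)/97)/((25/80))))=-10.10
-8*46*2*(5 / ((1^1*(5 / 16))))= -11776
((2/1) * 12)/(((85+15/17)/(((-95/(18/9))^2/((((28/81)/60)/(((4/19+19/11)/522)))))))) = 264900375/652036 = 406.27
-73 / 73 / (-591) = 1 / 591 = 0.00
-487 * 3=-1461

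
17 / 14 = 1.21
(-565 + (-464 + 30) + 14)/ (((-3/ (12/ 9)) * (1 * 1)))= 3940/ 9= 437.78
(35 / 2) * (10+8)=315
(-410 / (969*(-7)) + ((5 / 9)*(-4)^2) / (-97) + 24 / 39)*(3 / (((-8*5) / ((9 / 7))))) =-22485621 / 399156940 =-0.06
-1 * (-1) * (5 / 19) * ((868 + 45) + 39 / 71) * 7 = 2270170 / 1349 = 1682.85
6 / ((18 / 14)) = 14 / 3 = 4.67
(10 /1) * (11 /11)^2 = 10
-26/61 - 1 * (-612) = 611.57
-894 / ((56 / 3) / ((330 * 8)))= -885060 / 7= -126437.14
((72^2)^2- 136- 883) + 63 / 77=295601216 / 11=26872837.82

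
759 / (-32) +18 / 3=-567 / 32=-17.72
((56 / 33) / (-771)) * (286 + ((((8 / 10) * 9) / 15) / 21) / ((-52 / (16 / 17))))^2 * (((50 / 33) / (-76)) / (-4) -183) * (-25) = -16043170677575677124 / 19478720000025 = -823625.51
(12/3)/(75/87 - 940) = -116/27235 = -0.00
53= 53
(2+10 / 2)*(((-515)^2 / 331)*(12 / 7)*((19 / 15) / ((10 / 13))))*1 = 5240846 / 331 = 15833.37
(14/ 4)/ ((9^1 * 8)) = 7/ 144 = 0.05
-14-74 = -88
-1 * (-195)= 195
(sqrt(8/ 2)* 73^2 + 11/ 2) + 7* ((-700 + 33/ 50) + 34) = 150153/ 25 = 6006.12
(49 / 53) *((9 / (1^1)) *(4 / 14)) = 2.38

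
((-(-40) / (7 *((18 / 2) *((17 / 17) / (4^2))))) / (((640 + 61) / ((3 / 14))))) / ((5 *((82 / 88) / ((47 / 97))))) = 132352 / 409817919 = 0.00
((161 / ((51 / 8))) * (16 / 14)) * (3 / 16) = 5.41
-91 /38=-2.39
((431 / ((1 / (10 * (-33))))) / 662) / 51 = -23705 / 5627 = -4.21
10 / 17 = 0.59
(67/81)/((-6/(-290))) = 9715/243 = 39.98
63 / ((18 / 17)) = 119 / 2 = 59.50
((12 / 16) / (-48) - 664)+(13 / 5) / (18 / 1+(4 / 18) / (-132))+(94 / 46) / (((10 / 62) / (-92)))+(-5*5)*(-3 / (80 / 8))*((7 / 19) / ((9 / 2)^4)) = -1829.46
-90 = -90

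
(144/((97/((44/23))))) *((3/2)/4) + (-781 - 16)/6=-1763851/13386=-131.77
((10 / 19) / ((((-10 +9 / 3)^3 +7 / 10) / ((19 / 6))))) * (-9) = 0.04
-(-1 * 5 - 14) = 19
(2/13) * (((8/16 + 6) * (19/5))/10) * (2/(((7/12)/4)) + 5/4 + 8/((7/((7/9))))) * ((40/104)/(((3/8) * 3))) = 15181/7371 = 2.06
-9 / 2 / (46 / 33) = -297 / 92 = -3.23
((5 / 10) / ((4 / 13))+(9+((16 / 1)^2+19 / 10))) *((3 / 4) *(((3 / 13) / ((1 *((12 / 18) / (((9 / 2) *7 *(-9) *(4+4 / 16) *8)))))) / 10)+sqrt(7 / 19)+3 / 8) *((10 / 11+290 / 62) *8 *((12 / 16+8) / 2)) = -13087244.40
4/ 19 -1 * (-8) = 8.21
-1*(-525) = 525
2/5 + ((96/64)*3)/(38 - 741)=2767/7030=0.39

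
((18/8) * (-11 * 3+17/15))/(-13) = 5.52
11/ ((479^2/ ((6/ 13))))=66/ 2982733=0.00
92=92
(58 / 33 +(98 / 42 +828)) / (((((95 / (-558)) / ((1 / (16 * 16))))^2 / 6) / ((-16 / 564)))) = -712478673 / 9555814400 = -0.07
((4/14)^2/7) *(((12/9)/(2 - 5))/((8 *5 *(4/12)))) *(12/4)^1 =-2/1715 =-0.00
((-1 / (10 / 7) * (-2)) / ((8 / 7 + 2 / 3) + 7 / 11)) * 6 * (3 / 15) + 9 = 136827 / 14125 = 9.69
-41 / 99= -0.41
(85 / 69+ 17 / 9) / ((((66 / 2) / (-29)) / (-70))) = 1311380 / 6831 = 191.97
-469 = -469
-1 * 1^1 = -1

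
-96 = -96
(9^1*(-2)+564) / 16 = 273 / 8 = 34.12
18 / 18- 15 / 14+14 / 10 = 1.33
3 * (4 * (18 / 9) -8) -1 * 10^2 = -100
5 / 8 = 0.62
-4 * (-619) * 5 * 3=37140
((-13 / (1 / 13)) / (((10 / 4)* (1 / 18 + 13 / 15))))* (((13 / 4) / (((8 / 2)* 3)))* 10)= -198.52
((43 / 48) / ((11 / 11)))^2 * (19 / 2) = 35131 / 4608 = 7.62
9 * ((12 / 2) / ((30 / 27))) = 243 / 5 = 48.60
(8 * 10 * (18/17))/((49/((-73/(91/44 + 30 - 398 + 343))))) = 4625280/840497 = 5.50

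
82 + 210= 292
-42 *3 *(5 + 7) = -1512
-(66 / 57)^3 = -1.55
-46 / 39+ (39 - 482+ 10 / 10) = -443.18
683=683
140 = 140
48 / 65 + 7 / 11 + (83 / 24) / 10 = 59053 / 34320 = 1.72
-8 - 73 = -81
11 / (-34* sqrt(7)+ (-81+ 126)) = -374* sqrt(7) / 6067 - 495 / 6067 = -0.24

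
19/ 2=9.50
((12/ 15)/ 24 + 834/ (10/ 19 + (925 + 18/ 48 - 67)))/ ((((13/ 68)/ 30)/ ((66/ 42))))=2942327564/ 11880323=247.66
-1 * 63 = -63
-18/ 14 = -9/ 7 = -1.29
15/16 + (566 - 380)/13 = 3171/208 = 15.25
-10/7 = -1.43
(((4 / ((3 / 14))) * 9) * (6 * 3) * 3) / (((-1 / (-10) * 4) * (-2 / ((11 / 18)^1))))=-6930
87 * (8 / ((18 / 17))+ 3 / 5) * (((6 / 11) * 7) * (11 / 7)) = 21286 / 5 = 4257.20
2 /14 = 1 /7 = 0.14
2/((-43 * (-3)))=2/129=0.02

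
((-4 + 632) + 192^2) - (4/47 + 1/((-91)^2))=14592115673/389207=37491.91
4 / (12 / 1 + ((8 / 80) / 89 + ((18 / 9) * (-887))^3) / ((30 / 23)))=-106800 / 114282225186857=-0.00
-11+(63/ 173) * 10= -1273/ 173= -7.36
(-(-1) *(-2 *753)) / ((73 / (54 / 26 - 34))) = 624990 / 949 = 658.58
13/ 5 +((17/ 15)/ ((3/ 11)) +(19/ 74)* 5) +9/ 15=28769/ 3330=8.64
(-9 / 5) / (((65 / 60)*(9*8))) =-3 / 130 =-0.02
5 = 5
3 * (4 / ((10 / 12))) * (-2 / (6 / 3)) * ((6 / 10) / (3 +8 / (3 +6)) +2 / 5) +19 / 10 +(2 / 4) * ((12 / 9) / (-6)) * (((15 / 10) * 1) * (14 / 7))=-33679 / 5250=-6.42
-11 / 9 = -1.22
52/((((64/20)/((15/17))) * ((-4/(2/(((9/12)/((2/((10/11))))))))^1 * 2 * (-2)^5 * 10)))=143/4352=0.03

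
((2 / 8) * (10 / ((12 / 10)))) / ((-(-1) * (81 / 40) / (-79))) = -81.28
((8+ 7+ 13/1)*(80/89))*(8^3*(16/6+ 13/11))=49592.70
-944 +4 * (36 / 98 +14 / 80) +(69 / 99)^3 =-16578855859 / 17609130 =-941.49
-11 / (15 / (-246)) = 902 / 5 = 180.40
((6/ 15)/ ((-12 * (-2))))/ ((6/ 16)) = 2/ 45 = 0.04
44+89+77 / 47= 134.64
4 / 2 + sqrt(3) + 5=sqrt(3) + 7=8.73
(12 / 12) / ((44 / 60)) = 15 / 11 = 1.36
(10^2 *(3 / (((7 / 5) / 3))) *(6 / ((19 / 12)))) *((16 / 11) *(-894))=-4634496000 / 1463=-3167803.14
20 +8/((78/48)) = 324/13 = 24.92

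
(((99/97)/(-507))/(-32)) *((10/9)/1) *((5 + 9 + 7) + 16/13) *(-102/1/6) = -270215/10229232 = -0.03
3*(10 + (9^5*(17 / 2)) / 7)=3011919 / 14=215137.07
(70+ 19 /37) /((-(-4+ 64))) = -2609 /2220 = -1.18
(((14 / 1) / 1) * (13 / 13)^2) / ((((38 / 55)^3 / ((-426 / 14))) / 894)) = -15840730125 / 13718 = -1154740.50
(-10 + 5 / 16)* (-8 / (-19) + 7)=-21855 / 304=-71.89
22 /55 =2 /5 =0.40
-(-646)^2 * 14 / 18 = -2921212 / 9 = -324579.11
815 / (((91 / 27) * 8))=22005 / 728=30.23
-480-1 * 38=-518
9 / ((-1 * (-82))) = 9 / 82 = 0.11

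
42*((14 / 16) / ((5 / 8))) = 294 / 5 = 58.80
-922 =-922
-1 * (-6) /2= 3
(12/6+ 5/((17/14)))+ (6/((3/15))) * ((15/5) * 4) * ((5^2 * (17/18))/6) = 72562/51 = 1422.78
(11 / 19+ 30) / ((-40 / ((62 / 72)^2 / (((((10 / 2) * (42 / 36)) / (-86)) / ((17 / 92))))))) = 58306753 / 37756800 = 1.54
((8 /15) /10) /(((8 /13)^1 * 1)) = 13 /150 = 0.09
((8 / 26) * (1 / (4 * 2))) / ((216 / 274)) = 137 / 2808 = 0.05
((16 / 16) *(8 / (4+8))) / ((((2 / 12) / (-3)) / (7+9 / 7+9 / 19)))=-13980 / 133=-105.11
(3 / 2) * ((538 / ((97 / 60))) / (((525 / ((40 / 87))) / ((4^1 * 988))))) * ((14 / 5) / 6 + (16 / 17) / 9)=14866222592 / 15063615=986.90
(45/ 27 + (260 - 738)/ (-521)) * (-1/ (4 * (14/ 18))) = -1731/ 2084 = -0.83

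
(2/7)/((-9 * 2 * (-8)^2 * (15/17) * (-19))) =17/1149120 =0.00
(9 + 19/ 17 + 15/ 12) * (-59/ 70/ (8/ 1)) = -45607/ 38080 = -1.20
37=37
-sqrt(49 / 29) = -7 * sqrt(29) / 29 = -1.30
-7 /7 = -1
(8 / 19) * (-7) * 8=-448 / 19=-23.58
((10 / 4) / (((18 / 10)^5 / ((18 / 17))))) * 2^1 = 31250 / 111537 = 0.28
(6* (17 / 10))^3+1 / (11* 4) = 5836769 / 5500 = 1061.23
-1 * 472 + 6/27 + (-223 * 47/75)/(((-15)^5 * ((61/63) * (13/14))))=-2367475691612/5018203125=-471.78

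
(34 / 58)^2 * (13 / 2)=3757 / 1682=2.23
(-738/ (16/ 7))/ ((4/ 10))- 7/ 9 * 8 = -117131/ 144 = -813.41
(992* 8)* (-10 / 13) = -79360 / 13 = -6104.62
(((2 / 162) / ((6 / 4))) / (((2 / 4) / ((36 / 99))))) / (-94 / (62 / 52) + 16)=-124 / 1301751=-0.00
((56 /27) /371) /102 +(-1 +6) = 364909 /72981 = 5.00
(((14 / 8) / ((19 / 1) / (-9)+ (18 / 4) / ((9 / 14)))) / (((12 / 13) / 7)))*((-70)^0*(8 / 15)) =637 / 440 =1.45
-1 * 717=-717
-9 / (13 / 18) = -162 / 13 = -12.46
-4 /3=-1.33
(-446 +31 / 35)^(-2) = 1225 / 242705241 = 0.00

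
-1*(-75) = 75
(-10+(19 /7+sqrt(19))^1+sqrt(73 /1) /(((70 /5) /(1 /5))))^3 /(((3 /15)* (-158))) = -(-510+sqrt(73)+70* sqrt(19))^3 /10838800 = 0.70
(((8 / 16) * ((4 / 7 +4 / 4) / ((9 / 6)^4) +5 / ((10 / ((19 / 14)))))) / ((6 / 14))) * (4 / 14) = 2243 / 6804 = 0.33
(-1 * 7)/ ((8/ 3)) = -21/ 8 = -2.62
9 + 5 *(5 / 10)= 23 / 2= 11.50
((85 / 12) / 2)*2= 85 / 12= 7.08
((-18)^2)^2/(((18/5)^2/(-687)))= -5564700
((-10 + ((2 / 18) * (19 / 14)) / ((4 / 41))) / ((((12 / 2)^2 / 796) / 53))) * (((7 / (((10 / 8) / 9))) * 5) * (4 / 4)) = -44940767 / 18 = -2496709.28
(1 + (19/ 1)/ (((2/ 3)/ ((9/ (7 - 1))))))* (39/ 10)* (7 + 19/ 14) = 22815/ 16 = 1425.94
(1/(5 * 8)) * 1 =1/40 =0.02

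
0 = 0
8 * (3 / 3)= 8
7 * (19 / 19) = 7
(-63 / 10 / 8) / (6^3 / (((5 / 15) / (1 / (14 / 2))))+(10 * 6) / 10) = -147 / 18400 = -0.01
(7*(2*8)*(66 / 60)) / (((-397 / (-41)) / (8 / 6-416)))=-31418464 / 5955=-5275.98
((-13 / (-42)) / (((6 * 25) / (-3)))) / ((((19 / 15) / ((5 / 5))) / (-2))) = 13 / 1330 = 0.01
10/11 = 0.91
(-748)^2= 559504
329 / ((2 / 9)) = 2961 / 2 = 1480.50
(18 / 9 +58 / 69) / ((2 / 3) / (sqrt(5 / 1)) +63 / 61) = 11298420 / 3765583-1458632 * sqrt(5) / 3765583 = 2.13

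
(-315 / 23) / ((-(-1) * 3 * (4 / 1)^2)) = -105 / 368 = -0.29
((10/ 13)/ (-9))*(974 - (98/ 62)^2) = -9336130/ 112437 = -83.03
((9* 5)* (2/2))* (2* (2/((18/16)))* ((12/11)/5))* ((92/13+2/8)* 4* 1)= 146304/143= 1023.10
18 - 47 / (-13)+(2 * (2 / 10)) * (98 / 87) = 124783 / 5655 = 22.07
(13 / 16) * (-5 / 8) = -65 / 128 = -0.51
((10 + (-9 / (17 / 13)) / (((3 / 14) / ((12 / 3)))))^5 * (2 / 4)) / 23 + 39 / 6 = -33135789720160581 / 65313422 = -507335073.03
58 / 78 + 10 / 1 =10.74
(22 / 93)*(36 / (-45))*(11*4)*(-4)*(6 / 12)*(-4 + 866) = 6675328 / 465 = 14355.54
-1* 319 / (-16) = 319 / 16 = 19.94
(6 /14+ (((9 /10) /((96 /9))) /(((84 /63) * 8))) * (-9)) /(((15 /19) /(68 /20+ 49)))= 21253571 /896000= 23.72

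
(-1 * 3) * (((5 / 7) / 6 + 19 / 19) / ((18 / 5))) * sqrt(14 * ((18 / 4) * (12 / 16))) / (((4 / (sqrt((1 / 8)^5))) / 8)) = -235 * sqrt(42) / 21504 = -0.07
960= 960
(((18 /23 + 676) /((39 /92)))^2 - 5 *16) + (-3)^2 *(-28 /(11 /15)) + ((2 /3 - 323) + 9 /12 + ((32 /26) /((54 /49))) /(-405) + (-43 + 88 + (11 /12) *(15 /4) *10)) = 414399781360957 /162625320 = 2548187.34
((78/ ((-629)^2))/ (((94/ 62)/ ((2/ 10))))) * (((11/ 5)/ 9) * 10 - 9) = -47554/ 278926905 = -0.00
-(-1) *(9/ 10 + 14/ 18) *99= 1661/ 10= 166.10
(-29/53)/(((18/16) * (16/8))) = -116/477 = -0.24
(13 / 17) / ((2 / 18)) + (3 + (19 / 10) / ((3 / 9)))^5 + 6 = 84753456519 / 1700000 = 49854.97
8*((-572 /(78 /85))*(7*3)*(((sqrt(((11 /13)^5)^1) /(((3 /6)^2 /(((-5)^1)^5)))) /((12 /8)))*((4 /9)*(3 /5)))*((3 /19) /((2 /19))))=229896156.68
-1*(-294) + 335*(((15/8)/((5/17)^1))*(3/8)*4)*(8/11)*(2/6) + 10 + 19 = 24191/22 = 1099.59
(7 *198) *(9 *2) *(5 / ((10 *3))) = 4158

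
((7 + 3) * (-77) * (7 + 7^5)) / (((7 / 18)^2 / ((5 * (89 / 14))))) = -19047619800 / 7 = -2721088542.86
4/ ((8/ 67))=67/ 2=33.50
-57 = -57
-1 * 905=-905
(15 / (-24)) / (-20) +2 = 65 / 32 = 2.03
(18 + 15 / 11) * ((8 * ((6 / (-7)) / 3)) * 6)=-20448 / 77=-265.56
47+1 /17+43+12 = 1735 /17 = 102.06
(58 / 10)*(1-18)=-493 / 5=-98.60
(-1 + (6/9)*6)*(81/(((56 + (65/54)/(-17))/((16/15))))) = 1189728/256715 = 4.63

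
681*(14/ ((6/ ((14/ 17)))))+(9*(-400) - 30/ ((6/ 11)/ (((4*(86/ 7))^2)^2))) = -13093280846314/ 40817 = -320780087.86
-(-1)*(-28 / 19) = -28 / 19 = -1.47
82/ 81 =1.01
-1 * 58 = -58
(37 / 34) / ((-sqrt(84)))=-37*sqrt(21) / 1428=-0.12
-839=-839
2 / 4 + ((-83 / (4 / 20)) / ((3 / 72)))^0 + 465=933 / 2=466.50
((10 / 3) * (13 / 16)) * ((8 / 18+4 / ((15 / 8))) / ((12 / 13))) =4901 / 648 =7.56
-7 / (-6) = 1.17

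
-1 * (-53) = 53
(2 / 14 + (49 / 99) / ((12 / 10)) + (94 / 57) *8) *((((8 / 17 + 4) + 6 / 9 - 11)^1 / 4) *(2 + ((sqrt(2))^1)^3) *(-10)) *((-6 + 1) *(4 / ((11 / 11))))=-16237837850 *sqrt(2) / 2014551 - 16237837850 / 2014551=-19459.23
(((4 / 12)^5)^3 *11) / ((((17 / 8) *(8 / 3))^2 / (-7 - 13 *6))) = -0.00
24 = 24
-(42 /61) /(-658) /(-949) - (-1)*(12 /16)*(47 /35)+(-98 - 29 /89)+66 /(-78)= -3327882440593 /33900956180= -98.16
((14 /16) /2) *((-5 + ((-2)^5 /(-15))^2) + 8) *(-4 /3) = -4.40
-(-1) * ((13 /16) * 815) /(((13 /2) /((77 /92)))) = 62755 /736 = 85.26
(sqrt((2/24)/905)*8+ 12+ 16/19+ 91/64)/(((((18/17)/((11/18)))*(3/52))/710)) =1380808*sqrt(2715)/131949+ 14968821725/147744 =101861.21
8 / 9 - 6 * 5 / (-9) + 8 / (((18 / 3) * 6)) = 40 / 9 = 4.44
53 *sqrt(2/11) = 53 *sqrt(22)/11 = 22.60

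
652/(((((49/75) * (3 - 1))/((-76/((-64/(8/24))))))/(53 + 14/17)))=70843875/6664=10630.83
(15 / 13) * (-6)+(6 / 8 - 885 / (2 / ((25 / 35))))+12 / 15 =-585029 / 1820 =-321.44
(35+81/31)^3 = 1585242296/29791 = 53212.12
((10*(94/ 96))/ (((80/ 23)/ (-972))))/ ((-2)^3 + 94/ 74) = 406.60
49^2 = 2401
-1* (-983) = 983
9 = 9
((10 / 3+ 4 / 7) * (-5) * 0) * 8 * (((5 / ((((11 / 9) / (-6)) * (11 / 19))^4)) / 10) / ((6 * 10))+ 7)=0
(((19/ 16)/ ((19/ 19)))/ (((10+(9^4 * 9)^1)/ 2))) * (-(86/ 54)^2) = -35131/ 344432088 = -0.00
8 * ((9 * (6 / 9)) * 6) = 288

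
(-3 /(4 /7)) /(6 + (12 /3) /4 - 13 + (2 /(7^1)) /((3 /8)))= 441 /440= 1.00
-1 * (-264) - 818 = -554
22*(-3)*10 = -660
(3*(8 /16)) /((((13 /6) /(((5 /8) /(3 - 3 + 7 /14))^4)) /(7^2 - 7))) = 118125 /1664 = 70.99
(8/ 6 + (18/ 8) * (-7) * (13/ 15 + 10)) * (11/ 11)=-10189/ 60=-169.82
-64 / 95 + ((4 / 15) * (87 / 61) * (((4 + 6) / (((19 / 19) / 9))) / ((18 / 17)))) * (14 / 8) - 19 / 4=1185659 / 23180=51.15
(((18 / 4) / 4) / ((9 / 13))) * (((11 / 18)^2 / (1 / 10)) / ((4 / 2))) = 7865 / 2592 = 3.03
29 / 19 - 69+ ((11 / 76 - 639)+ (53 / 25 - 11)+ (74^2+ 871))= 10700403 / 1900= 5631.79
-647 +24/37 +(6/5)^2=-596543/925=-644.91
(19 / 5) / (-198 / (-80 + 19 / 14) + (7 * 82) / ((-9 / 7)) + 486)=62757 / 694840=0.09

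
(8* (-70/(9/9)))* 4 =-2240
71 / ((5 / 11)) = 781 / 5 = 156.20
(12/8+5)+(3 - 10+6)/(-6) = 20/3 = 6.67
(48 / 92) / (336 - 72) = 1 / 506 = 0.00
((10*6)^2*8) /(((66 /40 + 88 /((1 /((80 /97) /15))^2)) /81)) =3950876736000 /3245033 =1217515.12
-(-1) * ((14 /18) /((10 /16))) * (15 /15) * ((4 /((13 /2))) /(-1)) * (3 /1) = -448 /195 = -2.30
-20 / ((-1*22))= 10 / 11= 0.91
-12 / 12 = -1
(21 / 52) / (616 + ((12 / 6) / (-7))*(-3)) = 0.00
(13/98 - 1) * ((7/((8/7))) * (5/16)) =-425/256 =-1.66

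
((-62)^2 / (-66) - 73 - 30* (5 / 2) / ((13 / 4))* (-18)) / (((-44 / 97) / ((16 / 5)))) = -47296036 / 23595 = -2004.49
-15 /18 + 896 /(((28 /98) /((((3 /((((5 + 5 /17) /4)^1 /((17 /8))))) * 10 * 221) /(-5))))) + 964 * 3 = -66735483 /10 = -6673548.30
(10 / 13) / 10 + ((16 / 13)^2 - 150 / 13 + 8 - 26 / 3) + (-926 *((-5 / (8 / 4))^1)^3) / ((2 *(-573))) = -18003043 / 774696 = -23.24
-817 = -817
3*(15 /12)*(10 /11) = 75 /22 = 3.41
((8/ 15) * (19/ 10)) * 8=608/ 75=8.11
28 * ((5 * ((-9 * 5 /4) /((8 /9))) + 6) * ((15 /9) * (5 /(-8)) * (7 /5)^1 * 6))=449085 /32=14033.91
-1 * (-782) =782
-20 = -20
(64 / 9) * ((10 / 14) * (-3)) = -320 / 21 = -15.24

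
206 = 206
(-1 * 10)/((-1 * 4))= 5/2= 2.50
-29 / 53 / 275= -29 / 14575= -0.00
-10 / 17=-0.59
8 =8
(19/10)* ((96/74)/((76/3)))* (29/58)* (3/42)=9/2590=0.00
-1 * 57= -57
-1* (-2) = 2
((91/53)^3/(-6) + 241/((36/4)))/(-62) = -2241871/5359572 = -0.42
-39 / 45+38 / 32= 77 / 240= 0.32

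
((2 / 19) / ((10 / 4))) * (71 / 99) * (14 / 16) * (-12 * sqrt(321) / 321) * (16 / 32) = -0.01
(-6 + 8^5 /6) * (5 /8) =3409.58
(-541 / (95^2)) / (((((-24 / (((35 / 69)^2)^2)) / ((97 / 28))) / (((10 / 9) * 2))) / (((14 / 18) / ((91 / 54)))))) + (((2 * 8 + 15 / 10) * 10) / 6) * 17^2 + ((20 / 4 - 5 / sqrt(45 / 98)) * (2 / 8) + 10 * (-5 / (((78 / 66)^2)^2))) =35357060114799638185 / 4206776887440738 - 7 * sqrt(10) / 12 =8402.94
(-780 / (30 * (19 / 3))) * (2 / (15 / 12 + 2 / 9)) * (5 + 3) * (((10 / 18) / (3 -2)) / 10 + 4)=-180.94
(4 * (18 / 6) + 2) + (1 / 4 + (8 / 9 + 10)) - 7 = 18.14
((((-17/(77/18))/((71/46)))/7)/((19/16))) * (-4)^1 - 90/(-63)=1939594/727111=2.67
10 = 10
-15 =-15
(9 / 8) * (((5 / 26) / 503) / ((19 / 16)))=45 / 124241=0.00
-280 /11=-25.45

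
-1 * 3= -3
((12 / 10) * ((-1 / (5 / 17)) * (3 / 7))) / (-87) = 102 / 5075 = 0.02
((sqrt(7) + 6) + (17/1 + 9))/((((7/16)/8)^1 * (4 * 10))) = 15.84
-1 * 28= -28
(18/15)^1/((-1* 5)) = -6/25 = -0.24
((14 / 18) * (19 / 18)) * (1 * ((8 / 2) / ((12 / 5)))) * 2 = 665 / 243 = 2.74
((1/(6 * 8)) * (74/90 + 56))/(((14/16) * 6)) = 2557/11340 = 0.23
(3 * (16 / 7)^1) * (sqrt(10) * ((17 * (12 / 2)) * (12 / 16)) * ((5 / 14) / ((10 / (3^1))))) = 2754 * sqrt(10) / 49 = 177.73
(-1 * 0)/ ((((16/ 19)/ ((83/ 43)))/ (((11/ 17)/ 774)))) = 0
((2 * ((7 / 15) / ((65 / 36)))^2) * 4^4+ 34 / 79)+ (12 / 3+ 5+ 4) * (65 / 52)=1698353727 / 33377500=50.88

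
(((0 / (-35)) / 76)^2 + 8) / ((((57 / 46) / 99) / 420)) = 268446.32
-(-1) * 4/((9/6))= 8/3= 2.67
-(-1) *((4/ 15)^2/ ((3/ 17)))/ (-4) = -0.10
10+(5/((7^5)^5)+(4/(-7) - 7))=3256880933469629044822/1341068619663964900807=2.43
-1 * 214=-214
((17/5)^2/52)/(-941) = -289/1223300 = -0.00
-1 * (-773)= 773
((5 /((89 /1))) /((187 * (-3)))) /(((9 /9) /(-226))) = 1130 /49929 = 0.02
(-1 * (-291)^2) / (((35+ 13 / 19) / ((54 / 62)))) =-14480451 / 7006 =-2066.86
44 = 44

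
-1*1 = -1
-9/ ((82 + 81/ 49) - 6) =-441/ 3805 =-0.12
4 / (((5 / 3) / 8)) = 96 / 5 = 19.20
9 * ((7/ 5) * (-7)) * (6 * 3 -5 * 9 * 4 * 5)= 388962/ 5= 77792.40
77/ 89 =0.87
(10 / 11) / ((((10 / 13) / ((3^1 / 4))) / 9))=351 / 44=7.98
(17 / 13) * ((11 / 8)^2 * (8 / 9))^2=248897 / 67392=3.69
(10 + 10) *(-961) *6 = -115320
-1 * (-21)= 21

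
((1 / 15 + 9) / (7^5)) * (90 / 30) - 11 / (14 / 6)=-396029 / 84035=-4.71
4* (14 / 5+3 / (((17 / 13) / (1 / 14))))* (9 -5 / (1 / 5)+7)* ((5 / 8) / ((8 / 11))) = -349173 / 3808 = -91.69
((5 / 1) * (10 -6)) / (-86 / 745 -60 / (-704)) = -2622400 / 3961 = -662.06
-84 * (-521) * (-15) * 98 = -64333080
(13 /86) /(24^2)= 13 /49536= 0.00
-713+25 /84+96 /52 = -776255 /1092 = -710.86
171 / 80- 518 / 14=-34.86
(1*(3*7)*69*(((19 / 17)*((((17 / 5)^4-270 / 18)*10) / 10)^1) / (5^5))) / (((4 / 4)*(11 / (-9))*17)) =-18371821734 / 6208984375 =-2.96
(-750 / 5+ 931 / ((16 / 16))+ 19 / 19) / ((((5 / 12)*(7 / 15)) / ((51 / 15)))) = 478584 / 35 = 13673.83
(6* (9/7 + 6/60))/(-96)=-0.09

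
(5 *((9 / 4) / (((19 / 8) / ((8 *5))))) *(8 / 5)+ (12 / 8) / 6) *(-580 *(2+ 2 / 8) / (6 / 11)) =-110337315 / 152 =-725903.39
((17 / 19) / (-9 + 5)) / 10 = -17 / 760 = -0.02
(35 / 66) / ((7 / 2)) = 5 / 33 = 0.15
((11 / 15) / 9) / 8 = 0.01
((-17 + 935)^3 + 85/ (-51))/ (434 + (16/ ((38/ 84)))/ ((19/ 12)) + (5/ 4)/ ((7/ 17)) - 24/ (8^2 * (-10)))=469185439884560/ 278623683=1683939.55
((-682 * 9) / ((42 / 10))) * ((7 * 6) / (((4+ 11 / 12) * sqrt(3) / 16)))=-3928320 * sqrt(3) / 59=-115322.88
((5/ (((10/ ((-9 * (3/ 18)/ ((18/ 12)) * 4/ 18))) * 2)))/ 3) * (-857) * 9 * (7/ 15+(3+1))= 57419/ 90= 637.99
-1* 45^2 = -2025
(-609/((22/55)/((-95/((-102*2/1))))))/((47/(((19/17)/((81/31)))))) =-56794325/8801784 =-6.45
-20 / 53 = -0.38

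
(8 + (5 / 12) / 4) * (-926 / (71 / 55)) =-9905885 / 1704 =-5813.31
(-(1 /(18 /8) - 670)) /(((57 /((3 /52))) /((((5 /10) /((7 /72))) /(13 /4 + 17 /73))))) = 1759592 /1758393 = 1.00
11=11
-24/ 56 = -0.43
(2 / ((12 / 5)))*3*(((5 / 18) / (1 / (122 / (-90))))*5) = -1525 / 324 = -4.71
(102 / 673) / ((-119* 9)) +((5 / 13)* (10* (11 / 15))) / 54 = 258403 / 4960683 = 0.05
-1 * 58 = -58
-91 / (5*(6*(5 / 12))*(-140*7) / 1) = 13 / 1750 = 0.01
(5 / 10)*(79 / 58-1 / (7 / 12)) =-143 / 812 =-0.18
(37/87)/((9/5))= 185/783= 0.24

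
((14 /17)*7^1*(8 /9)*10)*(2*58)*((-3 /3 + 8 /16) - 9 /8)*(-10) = 14778400 /153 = 96590.85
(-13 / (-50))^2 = 169 / 2500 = 0.07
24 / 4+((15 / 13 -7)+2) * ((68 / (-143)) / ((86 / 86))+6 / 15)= 11694 / 1859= 6.29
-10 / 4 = -5 / 2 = -2.50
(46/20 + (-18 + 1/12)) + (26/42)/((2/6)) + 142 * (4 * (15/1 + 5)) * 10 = 47706221/420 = 113586.24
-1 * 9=-9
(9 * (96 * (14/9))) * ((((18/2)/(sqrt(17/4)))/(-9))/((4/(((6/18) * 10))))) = -2240 * sqrt(17)/17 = -543.28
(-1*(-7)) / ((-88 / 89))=-623 / 88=-7.08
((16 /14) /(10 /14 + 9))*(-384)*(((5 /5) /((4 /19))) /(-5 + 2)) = 1216 /17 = 71.53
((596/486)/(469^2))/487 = 298/26030404701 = 0.00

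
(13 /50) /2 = 13 /100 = 0.13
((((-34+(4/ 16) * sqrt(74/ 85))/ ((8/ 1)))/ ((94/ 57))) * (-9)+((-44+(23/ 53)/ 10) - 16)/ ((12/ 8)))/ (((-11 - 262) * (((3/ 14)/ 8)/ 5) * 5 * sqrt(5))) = sqrt(5) * (81567 * sqrt(6290)+682034152)/ 1486379700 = 1.04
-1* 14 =-14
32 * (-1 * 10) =-320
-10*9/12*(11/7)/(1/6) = -495/7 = -70.71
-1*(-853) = 853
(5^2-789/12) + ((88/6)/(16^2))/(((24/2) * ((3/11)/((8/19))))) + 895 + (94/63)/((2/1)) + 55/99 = 98313991/114912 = 855.56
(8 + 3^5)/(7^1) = 251/7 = 35.86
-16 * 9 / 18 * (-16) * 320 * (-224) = -9175040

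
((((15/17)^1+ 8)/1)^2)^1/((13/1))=22801/3757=6.07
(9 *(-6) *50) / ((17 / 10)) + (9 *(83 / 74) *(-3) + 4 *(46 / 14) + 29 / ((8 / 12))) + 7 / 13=-89369412 / 57239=-1561.34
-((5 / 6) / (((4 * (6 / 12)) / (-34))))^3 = 614125 / 216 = 2843.17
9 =9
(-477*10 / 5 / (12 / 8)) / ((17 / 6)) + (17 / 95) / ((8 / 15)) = -579165 / 2584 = -224.14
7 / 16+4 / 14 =81 / 112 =0.72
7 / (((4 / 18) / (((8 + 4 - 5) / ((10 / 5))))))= 441 / 4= 110.25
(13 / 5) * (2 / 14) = 13 / 35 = 0.37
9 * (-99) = -891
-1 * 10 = -10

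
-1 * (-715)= 715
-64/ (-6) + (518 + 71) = 1799/ 3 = 599.67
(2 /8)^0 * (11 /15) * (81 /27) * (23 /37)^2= 5819 /6845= 0.85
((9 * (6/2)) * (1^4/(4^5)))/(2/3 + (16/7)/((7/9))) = 3969/542720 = 0.01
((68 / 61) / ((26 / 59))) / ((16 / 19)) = 19057 / 6344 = 3.00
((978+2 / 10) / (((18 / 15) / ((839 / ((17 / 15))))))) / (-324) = -20517745 / 11016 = -1862.54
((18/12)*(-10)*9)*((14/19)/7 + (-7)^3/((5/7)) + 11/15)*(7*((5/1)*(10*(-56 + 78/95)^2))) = 473012373525552/6859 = 68962293851.22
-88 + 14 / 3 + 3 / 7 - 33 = -2434 / 21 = -115.90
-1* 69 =-69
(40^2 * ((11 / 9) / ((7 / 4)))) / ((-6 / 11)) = -387200 / 189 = -2048.68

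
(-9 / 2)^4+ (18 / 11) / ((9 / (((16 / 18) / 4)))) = 649603 / 1584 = 410.10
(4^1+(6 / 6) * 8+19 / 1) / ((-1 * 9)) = -31 / 9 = -3.44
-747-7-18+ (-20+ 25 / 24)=-790.96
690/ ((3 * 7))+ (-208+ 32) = -1002/ 7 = -143.14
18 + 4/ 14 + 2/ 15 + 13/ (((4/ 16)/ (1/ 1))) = 7394/ 105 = 70.42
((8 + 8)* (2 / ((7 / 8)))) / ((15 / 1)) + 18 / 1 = 20.44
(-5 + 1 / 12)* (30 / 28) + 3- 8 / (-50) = -2.11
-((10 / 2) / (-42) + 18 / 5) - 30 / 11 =-14341 / 2310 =-6.21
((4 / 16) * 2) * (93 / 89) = 93 / 178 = 0.52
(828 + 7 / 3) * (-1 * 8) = -19928 / 3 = -6642.67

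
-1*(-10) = 10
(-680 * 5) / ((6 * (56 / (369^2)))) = -19289475 / 14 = -1377819.64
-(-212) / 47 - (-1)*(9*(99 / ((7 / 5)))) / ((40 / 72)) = 378377 / 329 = 1150.08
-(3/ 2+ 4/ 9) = -35/ 18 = -1.94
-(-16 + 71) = -55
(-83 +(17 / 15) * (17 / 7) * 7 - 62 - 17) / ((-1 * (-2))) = -2141 / 30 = -71.37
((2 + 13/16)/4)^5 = 184528125/1073741824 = 0.17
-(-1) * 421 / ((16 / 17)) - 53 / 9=63565 / 144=441.42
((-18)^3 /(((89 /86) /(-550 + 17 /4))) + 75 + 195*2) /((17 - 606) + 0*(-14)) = -5222.40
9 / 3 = 3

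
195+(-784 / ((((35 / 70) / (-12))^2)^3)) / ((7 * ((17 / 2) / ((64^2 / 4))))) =-43834436219661 / 17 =-2578496248215.35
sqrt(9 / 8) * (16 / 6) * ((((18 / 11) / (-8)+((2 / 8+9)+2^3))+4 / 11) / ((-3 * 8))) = -383 * sqrt(2) / 264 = -2.05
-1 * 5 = -5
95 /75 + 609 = 9154 /15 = 610.27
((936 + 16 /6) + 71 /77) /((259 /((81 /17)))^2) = 474677415 /1492753493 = 0.32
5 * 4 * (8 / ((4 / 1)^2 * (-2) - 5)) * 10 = -1600 / 37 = -43.24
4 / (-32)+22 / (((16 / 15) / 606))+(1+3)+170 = 12672.62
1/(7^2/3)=3/49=0.06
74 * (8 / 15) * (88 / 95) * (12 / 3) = 208384 / 1425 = 146.23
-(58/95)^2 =-3364/9025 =-0.37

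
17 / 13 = 1.31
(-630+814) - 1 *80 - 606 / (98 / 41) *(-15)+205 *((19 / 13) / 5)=2526904 / 637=3966.88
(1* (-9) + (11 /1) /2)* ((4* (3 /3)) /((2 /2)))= -14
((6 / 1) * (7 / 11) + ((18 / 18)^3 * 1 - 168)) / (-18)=1795 / 198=9.07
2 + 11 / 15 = 41 / 15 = 2.73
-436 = -436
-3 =-3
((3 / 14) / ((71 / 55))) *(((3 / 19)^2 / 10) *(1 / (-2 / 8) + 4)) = 0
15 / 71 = 0.21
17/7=2.43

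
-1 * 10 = -10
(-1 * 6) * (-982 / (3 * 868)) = 491 / 217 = 2.26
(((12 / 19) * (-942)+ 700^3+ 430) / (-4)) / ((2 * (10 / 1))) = -3258498433 / 760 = -4287497.94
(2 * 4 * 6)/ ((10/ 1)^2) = 12/ 25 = 0.48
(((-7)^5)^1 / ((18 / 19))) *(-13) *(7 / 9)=29059303 / 162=179378.41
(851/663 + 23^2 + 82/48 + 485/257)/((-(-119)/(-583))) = -424275617755/162212232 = -2615.56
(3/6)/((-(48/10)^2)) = -25/1152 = -0.02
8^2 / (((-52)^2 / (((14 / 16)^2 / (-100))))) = -49 / 270400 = -0.00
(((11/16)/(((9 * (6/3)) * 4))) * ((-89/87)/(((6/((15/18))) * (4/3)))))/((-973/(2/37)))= 4895/86595941376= 0.00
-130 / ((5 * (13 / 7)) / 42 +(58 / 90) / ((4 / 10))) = -28665 / 404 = -70.95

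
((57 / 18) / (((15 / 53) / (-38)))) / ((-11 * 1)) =19133 / 495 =38.65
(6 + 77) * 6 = 498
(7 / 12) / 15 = 7 / 180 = 0.04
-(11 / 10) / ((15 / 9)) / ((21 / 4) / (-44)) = 968 / 175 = 5.53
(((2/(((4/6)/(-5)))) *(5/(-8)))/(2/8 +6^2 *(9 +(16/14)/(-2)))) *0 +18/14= 9/7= 1.29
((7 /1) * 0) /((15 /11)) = 0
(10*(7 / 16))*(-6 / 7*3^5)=-911.25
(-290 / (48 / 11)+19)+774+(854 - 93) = 35701 / 24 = 1487.54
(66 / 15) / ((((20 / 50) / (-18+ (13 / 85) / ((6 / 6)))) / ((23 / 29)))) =-155.70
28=28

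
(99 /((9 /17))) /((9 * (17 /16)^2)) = 2816 /153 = 18.41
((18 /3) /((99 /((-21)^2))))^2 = 86436 /121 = 714.35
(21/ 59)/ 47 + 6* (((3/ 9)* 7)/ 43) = 39725/ 119239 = 0.33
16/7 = 2.29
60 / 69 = 20 / 23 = 0.87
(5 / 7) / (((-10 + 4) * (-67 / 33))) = 55 / 938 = 0.06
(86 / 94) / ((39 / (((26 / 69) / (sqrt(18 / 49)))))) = 301 * sqrt(2) / 29187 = 0.01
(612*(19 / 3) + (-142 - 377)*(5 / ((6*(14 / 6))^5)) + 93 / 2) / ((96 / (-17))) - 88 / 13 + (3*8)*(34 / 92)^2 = -82624099125315 / 118355700736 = -698.10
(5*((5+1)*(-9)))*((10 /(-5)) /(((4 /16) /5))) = 10800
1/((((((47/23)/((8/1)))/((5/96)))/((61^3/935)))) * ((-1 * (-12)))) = 5220563/1265616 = 4.12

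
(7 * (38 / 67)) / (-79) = -266 / 5293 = -0.05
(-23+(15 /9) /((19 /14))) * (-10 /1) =12410 /57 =217.72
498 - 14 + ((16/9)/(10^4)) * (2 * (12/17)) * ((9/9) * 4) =15427532/31875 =484.00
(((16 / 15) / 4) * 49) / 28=7 / 15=0.47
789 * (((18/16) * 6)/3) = 7101/4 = 1775.25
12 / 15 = 4 / 5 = 0.80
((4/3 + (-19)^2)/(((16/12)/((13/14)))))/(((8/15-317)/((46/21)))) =-1625065/930412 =-1.75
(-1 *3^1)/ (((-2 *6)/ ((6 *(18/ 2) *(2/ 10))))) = 27/ 10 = 2.70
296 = 296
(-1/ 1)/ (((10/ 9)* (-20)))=9/ 200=0.04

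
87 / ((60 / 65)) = 377 / 4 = 94.25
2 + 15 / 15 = 3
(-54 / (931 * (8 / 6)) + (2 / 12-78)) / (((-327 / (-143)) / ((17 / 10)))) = -52876681 / 913311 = -57.90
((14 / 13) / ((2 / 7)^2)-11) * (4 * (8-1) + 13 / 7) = 11913 / 182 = 65.46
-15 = -15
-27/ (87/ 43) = -387/ 29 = -13.34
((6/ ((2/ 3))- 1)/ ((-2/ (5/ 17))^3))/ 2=-0.01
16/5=3.20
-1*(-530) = 530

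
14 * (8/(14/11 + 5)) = 17.86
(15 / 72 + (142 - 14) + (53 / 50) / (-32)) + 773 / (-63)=11683261 / 100800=115.91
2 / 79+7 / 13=579 / 1027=0.56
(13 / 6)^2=169 / 36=4.69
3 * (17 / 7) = 51 / 7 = 7.29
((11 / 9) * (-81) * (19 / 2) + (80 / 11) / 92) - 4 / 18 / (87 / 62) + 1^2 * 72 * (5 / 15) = -363146891 / 396198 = -916.58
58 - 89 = -31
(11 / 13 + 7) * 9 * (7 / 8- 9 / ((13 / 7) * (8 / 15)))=-195993 / 338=-579.86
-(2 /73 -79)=5765 /73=78.97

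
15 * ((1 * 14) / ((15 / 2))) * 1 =28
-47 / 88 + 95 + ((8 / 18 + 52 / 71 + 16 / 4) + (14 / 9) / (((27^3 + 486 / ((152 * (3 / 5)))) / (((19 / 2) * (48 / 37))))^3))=99.64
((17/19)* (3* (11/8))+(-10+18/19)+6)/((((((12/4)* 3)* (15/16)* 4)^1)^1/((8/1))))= 388/2565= 0.15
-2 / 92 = -1 / 46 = -0.02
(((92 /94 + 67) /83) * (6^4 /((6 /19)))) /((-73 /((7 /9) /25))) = -2039688 /1423865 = -1.43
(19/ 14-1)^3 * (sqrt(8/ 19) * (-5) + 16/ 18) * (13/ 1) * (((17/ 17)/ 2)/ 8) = 1625/ 49392-8125 * sqrt(38)/ 417088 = -0.09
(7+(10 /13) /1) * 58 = 5858 /13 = 450.62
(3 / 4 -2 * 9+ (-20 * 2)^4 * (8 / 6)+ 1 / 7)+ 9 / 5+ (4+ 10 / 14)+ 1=1433595971 / 420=3413323.74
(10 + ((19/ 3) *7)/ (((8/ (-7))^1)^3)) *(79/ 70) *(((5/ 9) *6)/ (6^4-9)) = -2390461/ 41513472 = -0.06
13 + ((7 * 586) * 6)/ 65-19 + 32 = 26302/ 65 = 404.65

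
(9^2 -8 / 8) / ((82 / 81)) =3240 / 41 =79.02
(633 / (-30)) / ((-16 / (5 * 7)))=1477 / 32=46.16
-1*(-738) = 738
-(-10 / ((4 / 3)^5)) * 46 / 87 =9315 / 7424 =1.25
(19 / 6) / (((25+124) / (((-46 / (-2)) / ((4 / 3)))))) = 437 / 1192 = 0.37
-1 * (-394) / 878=197 / 439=0.45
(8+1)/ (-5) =-1.80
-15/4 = -3.75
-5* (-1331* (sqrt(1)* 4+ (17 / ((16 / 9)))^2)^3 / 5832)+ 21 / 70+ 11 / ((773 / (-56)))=375169673660879161879 / 378169857146880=992066.57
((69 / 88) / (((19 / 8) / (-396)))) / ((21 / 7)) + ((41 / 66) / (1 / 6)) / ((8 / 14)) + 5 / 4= -14967 / 418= -35.81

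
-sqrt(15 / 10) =-sqrt(6) / 2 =-1.22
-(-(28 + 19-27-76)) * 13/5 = -728/5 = -145.60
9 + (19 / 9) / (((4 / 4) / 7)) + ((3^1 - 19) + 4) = 106 / 9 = 11.78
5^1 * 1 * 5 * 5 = 125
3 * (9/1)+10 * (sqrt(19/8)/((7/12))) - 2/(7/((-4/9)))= 30 * sqrt(38)/7+1709/63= 53.55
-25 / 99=-0.25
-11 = -11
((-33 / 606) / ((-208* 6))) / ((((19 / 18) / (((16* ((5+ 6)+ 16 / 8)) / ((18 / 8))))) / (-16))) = -352 / 5757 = -0.06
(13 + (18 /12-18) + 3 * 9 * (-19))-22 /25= -25869 /50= -517.38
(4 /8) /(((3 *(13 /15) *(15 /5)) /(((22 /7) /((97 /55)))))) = 3025 /26481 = 0.11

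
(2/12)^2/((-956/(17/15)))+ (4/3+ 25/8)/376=1147589/97053120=0.01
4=4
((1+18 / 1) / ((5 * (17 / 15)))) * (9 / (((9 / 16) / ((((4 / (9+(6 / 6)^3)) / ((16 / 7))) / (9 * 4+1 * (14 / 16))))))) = 6384 / 25075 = 0.25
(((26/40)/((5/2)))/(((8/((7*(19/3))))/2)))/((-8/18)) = -5187/800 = -6.48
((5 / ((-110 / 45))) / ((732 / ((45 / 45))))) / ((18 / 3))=-5 / 10736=-0.00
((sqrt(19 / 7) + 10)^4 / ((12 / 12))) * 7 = (sqrt(133) + 70)^4 / 343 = 128833.93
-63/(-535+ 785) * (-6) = 189/125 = 1.51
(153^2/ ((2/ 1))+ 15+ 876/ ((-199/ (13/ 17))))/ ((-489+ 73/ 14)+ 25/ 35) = -554899527/ 22879229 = -24.25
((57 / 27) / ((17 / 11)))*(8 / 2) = 836 / 153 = 5.46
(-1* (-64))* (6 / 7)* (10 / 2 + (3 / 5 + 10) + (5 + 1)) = 41472 / 35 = 1184.91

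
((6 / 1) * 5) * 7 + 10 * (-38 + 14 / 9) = -1390 / 9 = -154.44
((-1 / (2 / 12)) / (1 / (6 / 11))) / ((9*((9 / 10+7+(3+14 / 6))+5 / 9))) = -360 / 13651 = -0.03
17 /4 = 4.25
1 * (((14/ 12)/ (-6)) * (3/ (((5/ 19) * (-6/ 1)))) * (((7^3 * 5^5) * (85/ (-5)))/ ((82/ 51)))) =-8239931875/ 1968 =-4186957.25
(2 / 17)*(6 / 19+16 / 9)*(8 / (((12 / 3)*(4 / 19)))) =358 / 153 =2.34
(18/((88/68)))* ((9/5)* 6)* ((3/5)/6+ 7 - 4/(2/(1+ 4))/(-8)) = 1254.32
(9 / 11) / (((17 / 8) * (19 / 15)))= 1080 / 3553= 0.30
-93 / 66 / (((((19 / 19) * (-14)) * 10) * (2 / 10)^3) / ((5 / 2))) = 3875 / 1232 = 3.15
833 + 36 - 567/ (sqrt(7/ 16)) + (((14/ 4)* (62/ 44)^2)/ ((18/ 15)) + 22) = 5208563/ 5808 - 324* sqrt(7) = 39.57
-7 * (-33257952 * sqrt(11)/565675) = 232805664 * sqrt(11)/565675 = 1364.97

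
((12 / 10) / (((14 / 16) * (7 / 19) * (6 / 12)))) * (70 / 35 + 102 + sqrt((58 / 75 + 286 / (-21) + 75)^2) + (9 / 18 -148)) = 5954448 / 42875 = 138.88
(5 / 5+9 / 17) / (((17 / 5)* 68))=65 / 9826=0.01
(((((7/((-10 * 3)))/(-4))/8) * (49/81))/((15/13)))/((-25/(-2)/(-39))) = -57967/4860000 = -0.01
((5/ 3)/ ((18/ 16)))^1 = 40/ 27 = 1.48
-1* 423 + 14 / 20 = -4223 / 10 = -422.30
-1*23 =-23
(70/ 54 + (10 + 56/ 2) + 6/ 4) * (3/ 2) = 2203/ 36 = 61.19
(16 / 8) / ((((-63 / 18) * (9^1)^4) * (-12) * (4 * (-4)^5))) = -1 / 564350976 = -0.00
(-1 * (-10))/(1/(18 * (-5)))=-900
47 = 47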